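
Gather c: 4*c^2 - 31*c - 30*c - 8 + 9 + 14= 4*c^2 - 61*c + 15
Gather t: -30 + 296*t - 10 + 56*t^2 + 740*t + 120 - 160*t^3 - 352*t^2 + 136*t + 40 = -160*t^3 - 296*t^2 + 1172*t + 120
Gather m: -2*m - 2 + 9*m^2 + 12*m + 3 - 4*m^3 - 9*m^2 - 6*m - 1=-4*m^3 + 4*m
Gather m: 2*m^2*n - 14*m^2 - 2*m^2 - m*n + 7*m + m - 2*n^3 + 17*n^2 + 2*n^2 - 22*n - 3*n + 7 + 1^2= m^2*(2*n - 16) + m*(8 - n) - 2*n^3 + 19*n^2 - 25*n + 8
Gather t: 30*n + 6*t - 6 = 30*n + 6*t - 6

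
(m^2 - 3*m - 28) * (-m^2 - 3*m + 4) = -m^4 + 41*m^2 + 72*m - 112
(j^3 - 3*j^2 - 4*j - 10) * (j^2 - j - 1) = j^5 - 4*j^4 - 2*j^3 - 3*j^2 + 14*j + 10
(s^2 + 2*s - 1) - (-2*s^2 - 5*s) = 3*s^2 + 7*s - 1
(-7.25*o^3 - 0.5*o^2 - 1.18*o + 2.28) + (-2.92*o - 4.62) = -7.25*o^3 - 0.5*o^2 - 4.1*o - 2.34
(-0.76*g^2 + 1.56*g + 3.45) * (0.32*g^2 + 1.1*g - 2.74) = -0.2432*g^4 - 0.3368*g^3 + 4.9024*g^2 - 0.4794*g - 9.453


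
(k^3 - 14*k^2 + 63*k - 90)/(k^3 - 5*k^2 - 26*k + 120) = (k^2 - 8*k + 15)/(k^2 + k - 20)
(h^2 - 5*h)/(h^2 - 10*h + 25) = h/(h - 5)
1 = 1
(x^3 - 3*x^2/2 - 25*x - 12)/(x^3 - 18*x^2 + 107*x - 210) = (x^2 + 9*x/2 + 2)/(x^2 - 12*x + 35)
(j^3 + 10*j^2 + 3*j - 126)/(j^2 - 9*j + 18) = (j^2 + 13*j + 42)/(j - 6)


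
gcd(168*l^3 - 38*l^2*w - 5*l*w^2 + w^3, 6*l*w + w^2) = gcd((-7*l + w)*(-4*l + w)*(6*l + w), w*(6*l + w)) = 6*l + w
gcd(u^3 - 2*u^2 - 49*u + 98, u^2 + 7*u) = u + 7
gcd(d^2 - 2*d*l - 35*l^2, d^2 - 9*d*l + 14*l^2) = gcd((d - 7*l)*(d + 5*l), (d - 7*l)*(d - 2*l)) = d - 7*l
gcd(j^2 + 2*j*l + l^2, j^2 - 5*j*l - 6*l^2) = j + l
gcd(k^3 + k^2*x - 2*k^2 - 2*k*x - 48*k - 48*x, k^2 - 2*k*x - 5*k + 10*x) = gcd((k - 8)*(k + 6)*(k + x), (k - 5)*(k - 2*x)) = 1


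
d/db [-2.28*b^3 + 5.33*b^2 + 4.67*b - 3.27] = -6.84*b^2 + 10.66*b + 4.67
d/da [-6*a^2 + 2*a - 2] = 2 - 12*a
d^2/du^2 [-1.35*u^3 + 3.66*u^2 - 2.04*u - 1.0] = 7.32 - 8.1*u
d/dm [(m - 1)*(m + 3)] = 2*m + 2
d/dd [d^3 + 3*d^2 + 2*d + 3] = 3*d^2 + 6*d + 2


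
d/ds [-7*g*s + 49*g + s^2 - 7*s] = -7*g + 2*s - 7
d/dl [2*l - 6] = 2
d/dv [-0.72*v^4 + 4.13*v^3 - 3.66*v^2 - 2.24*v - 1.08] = -2.88*v^3 + 12.39*v^2 - 7.32*v - 2.24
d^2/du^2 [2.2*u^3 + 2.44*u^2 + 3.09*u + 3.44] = 13.2*u + 4.88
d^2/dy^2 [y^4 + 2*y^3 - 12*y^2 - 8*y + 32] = 12*y^2 + 12*y - 24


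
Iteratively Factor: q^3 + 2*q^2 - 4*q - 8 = (q + 2)*(q^2 - 4) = (q + 2)^2*(q - 2)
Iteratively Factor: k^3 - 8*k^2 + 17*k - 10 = (k - 5)*(k^2 - 3*k + 2) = (k - 5)*(k - 1)*(k - 2)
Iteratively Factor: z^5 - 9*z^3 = (z)*(z^4 - 9*z^2) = z*(z - 3)*(z^3 + 3*z^2) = z^2*(z - 3)*(z^2 + 3*z) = z^2*(z - 3)*(z + 3)*(z)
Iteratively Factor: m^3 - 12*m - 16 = (m + 2)*(m^2 - 2*m - 8) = (m + 2)^2*(m - 4)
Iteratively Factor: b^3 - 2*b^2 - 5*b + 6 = (b + 2)*(b^2 - 4*b + 3) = (b - 1)*(b + 2)*(b - 3)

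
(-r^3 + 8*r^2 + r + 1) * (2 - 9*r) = 9*r^4 - 74*r^3 + 7*r^2 - 7*r + 2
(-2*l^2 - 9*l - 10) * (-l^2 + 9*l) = 2*l^4 - 9*l^3 - 71*l^2 - 90*l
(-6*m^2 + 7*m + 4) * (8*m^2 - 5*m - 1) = -48*m^4 + 86*m^3 + 3*m^2 - 27*m - 4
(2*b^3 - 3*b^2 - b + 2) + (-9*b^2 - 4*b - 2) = 2*b^3 - 12*b^2 - 5*b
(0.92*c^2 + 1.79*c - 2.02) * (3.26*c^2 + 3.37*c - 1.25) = 2.9992*c^4 + 8.9358*c^3 - 1.7029*c^2 - 9.0449*c + 2.525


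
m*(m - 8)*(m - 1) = m^3 - 9*m^2 + 8*m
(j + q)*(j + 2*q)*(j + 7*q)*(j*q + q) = j^4*q + 10*j^3*q^2 + j^3*q + 23*j^2*q^3 + 10*j^2*q^2 + 14*j*q^4 + 23*j*q^3 + 14*q^4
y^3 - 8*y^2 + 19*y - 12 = (y - 4)*(y - 3)*(y - 1)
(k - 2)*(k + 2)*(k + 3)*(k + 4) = k^4 + 7*k^3 + 8*k^2 - 28*k - 48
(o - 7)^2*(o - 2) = o^3 - 16*o^2 + 77*o - 98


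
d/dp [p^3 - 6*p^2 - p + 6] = 3*p^2 - 12*p - 1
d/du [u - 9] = 1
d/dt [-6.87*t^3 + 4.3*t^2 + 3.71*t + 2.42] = -20.61*t^2 + 8.6*t + 3.71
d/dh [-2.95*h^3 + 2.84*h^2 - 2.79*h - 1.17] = -8.85*h^2 + 5.68*h - 2.79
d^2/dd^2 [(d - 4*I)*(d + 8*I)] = 2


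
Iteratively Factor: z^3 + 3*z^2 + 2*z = (z + 2)*(z^2 + z) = (z + 1)*(z + 2)*(z)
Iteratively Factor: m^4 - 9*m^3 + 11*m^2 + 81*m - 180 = (m - 4)*(m^3 - 5*m^2 - 9*m + 45) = (m - 5)*(m - 4)*(m^2 - 9) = (m - 5)*(m - 4)*(m - 3)*(m + 3)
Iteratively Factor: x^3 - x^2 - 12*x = (x)*(x^2 - x - 12) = x*(x + 3)*(x - 4)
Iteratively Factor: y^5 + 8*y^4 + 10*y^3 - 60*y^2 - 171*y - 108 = (y + 3)*(y^4 + 5*y^3 - 5*y^2 - 45*y - 36) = (y + 1)*(y + 3)*(y^3 + 4*y^2 - 9*y - 36) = (y + 1)*(y + 3)^2*(y^2 + y - 12) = (y - 3)*(y + 1)*(y + 3)^2*(y + 4)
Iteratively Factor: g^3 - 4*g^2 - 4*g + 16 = (g - 2)*(g^2 - 2*g - 8) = (g - 2)*(g + 2)*(g - 4)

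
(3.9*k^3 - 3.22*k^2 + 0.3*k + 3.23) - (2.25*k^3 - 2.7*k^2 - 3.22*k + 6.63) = 1.65*k^3 - 0.52*k^2 + 3.52*k - 3.4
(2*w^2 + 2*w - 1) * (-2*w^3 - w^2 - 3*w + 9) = -4*w^5 - 6*w^4 - 6*w^3 + 13*w^2 + 21*w - 9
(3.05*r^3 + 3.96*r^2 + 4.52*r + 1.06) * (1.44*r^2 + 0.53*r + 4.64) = 4.392*r^5 + 7.3189*r^4 + 22.7596*r^3 + 22.2964*r^2 + 21.5346*r + 4.9184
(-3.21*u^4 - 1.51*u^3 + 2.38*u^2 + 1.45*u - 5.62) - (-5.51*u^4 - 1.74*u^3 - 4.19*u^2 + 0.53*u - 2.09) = 2.3*u^4 + 0.23*u^3 + 6.57*u^2 + 0.92*u - 3.53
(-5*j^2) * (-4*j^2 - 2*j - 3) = 20*j^4 + 10*j^3 + 15*j^2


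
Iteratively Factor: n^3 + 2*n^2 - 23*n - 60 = (n + 3)*(n^2 - n - 20) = (n - 5)*(n + 3)*(n + 4)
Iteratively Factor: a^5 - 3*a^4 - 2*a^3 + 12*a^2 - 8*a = (a + 2)*(a^4 - 5*a^3 + 8*a^2 - 4*a) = (a - 1)*(a + 2)*(a^3 - 4*a^2 + 4*a) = a*(a - 1)*(a + 2)*(a^2 - 4*a + 4) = a*(a - 2)*(a - 1)*(a + 2)*(a - 2)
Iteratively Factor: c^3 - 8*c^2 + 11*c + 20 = (c - 4)*(c^2 - 4*c - 5) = (c - 4)*(c + 1)*(c - 5)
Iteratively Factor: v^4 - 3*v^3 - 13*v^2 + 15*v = (v + 3)*(v^3 - 6*v^2 + 5*v) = v*(v + 3)*(v^2 - 6*v + 5) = v*(v - 1)*(v + 3)*(v - 5)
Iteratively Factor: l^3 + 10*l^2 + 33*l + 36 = (l + 3)*(l^2 + 7*l + 12) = (l + 3)*(l + 4)*(l + 3)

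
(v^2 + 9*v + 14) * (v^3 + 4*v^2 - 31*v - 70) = v^5 + 13*v^4 + 19*v^3 - 293*v^2 - 1064*v - 980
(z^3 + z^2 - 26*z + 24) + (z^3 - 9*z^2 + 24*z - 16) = 2*z^3 - 8*z^2 - 2*z + 8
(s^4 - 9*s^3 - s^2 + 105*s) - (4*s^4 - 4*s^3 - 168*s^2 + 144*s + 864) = -3*s^4 - 5*s^3 + 167*s^2 - 39*s - 864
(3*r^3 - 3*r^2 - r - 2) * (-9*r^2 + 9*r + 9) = -27*r^5 + 54*r^4 + 9*r^3 - 18*r^2 - 27*r - 18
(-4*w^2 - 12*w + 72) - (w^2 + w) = -5*w^2 - 13*w + 72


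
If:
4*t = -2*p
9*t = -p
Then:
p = 0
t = 0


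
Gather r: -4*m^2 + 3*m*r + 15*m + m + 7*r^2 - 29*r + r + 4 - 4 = -4*m^2 + 16*m + 7*r^2 + r*(3*m - 28)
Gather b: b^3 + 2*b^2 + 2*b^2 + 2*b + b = b^3 + 4*b^2 + 3*b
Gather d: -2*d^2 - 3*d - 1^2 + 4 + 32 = -2*d^2 - 3*d + 35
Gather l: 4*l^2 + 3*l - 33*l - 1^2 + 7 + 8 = 4*l^2 - 30*l + 14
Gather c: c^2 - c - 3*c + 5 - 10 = c^2 - 4*c - 5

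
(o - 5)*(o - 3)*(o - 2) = o^3 - 10*o^2 + 31*o - 30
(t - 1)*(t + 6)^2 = t^3 + 11*t^2 + 24*t - 36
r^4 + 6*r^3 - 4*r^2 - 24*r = r*(r - 2)*(r + 2)*(r + 6)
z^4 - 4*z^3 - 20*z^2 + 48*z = z*(z - 6)*(z - 2)*(z + 4)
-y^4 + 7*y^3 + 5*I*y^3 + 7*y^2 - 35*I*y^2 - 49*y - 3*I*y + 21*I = (y - 7)*(y - 3*I)*(I*y + 1)^2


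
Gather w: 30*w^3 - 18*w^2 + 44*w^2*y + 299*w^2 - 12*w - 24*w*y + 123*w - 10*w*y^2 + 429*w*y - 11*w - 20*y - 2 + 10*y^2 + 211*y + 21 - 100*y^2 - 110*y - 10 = 30*w^3 + w^2*(44*y + 281) + w*(-10*y^2 + 405*y + 100) - 90*y^2 + 81*y + 9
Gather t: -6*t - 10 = -6*t - 10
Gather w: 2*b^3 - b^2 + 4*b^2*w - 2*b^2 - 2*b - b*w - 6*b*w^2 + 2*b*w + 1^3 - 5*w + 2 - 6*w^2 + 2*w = 2*b^3 - 3*b^2 - 2*b + w^2*(-6*b - 6) + w*(4*b^2 + b - 3) + 3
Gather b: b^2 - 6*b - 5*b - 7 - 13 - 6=b^2 - 11*b - 26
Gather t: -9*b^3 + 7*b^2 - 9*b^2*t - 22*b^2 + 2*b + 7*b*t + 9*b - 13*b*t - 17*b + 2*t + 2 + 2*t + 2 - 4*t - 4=-9*b^3 - 15*b^2 - 6*b + t*(-9*b^2 - 6*b)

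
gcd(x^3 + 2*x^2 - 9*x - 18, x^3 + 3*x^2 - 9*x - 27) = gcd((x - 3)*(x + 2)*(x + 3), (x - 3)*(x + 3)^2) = x^2 - 9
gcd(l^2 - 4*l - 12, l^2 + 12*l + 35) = 1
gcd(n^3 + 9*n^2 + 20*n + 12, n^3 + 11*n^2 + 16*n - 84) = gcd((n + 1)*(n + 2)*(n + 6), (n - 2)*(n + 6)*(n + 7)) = n + 6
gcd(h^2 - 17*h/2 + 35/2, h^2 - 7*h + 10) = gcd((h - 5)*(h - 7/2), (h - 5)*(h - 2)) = h - 5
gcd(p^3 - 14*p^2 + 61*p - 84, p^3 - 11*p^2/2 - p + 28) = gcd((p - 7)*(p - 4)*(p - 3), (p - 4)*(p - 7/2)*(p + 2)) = p - 4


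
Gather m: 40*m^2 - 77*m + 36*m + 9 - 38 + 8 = 40*m^2 - 41*m - 21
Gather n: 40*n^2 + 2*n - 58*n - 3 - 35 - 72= 40*n^2 - 56*n - 110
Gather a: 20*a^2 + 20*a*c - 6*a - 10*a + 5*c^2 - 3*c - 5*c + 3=20*a^2 + a*(20*c - 16) + 5*c^2 - 8*c + 3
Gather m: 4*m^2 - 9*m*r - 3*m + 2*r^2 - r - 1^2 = 4*m^2 + m*(-9*r - 3) + 2*r^2 - r - 1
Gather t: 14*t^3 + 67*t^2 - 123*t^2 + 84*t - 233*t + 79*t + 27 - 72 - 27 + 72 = 14*t^3 - 56*t^2 - 70*t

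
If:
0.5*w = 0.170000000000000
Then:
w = 0.34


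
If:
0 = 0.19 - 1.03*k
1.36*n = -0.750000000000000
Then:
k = 0.18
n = -0.55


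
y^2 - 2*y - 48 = (y - 8)*(y + 6)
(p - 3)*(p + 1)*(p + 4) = p^3 + 2*p^2 - 11*p - 12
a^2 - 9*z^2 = (a - 3*z)*(a + 3*z)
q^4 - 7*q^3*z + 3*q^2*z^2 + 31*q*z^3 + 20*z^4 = (q - 5*z)*(q - 4*z)*(q + z)^2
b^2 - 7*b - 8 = (b - 8)*(b + 1)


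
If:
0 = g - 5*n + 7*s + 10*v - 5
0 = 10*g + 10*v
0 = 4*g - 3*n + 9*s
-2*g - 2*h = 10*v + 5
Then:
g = -v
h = -4*v - 5/2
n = 109*v/24 - 15/8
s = 47*v/24 - 5/8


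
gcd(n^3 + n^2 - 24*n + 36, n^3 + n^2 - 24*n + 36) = n^3 + n^2 - 24*n + 36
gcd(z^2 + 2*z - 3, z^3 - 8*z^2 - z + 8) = z - 1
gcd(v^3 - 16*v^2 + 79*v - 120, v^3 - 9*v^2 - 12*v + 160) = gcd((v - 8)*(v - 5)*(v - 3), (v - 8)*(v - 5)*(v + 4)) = v^2 - 13*v + 40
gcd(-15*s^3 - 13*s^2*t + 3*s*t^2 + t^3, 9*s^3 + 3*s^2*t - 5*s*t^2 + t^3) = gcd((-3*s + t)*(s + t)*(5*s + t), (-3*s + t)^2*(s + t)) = 3*s^2 + 2*s*t - t^2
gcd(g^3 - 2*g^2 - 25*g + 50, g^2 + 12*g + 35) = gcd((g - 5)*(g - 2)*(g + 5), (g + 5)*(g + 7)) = g + 5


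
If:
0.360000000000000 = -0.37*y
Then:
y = -0.97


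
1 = 1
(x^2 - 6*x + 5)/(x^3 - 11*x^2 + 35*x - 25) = 1/(x - 5)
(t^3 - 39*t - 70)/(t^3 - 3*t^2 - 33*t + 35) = (t + 2)/(t - 1)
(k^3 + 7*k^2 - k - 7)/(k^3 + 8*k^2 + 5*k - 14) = (k + 1)/(k + 2)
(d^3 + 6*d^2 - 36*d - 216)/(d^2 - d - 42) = (d^2 - 36)/(d - 7)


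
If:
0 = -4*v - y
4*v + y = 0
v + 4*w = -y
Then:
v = -y/4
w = -3*y/16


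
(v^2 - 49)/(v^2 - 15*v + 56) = (v + 7)/(v - 8)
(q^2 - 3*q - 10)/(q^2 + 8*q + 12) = (q - 5)/(q + 6)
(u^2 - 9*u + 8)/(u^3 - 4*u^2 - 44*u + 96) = (u - 1)/(u^2 + 4*u - 12)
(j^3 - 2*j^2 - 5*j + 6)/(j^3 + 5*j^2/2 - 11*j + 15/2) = 2*(j^2 - j - 6)/(2*j^2 + 7*j - 15)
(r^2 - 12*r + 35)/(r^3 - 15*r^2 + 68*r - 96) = (r^2 - 12*r + 35)/(r^3 - 15*r^2 + 68*r - 96)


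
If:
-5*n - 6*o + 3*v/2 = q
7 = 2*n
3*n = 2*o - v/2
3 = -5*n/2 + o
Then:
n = 7/2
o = 47/4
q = -49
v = 26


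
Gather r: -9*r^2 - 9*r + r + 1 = -9*r^2 - 8*r + 1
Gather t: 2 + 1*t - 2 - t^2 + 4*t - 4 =-t^2 + 5*t - 4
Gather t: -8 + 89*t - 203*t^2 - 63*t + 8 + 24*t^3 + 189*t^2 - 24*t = 24*t^3 - 14*t^2 + 2*t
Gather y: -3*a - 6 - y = -3*a - y - 6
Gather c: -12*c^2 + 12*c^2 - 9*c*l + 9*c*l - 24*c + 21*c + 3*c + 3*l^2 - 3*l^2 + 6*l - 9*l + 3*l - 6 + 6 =0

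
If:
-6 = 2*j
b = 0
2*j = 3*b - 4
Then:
No Solution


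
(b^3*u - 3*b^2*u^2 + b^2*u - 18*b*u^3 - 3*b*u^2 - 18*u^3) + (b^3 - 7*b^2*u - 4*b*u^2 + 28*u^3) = b^3*u + b^3 - 3*b^2*u^2 - 6*b^2*u - 18*b*u^3 - 7*b*u^2 + 10*u^3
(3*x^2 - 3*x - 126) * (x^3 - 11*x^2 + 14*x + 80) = 3*x^5 - 36*x^4 - 51*x^3 + 1584*x^2 - 2004*x - 10080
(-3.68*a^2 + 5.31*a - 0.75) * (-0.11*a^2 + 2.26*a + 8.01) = 0.4048*a^4 - 8.9009*a^3 - 17.3937*a^2 + 40.8381*a - 6.0075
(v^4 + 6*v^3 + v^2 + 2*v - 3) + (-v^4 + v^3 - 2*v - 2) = 7*v^3 + v^2 - 5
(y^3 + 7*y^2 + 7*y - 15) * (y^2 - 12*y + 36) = y^5 - 5*y^4 - 41*y^3 + 153*y^2 + 432*y - 540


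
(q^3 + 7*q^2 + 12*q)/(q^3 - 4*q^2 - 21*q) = (q + 4)/(q - 7)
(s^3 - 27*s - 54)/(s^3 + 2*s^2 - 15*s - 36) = (s - 6)/(s - 4)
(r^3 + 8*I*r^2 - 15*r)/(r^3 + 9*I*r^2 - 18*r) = (r + 5*I)/(r + 6*I)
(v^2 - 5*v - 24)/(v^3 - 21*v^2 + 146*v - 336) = (v + 3)/(v^2 - 13*v + 42)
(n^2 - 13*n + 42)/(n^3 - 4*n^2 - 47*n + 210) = (n - 7)/(n^2 + 2*n - 35)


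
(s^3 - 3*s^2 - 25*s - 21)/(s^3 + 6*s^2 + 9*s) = (s^2 - 6*s - 7)/(s*(s + 3))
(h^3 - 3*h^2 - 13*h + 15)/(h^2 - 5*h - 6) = (-h^3 + 3*h^2 + 13*h - 15)/(-h^2 + 5*h + 6)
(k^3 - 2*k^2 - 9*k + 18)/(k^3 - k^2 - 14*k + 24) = (k + 3)/(k + 4)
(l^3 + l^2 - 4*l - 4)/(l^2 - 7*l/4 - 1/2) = 4*(l^2 + 3*l + 2)/(4*l + 1)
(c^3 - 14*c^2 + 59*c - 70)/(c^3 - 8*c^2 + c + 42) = (c^2 - 7*c + 10)/(c^2 - c - 6)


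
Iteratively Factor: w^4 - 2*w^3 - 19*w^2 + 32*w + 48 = (w + 4)*(w^3 - 6*w^2 + 5*w + 12) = (w - 3)*(w + 4)*(w^2 - 3*w - 4) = (w - 4)*(w - 3)*(w + 4)*(w + 1)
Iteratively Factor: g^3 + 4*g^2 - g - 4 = (g + 4)*(g^2 - 1) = (g - 1)*(g + 4)*(g + 1)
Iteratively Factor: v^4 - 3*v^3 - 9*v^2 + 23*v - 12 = (v - 1)*(v^3 - 2*v^2 - 11*v + 12) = (v - 4)*(v - 1)*(v^2 + 2*v - 3) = (v - 4)*(v - 1)*(v + 3)*(v - 1)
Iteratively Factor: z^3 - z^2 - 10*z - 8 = (z + 2)*(z^2 - 3*z - 4) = (z - 4)*(z + 2)*(z + 1)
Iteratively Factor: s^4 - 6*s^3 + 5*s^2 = (s)*(s^3 - 6*s^2 + 5*s) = s^2*(s^2 - 6*s + 5) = s^2*(s - 1)*(s - 5)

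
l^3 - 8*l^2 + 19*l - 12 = (l - 4)*(l - 3)*(l - 1)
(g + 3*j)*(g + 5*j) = g^2 + 8*g*j + 15*j^2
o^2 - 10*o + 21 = (o - 7)*(o - 3)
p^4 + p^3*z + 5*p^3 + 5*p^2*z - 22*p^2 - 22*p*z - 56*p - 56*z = (p - 4)*(p + 2)*(p + 7)*(p + z)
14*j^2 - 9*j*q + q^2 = (-7*j + q)*(-2*j + q)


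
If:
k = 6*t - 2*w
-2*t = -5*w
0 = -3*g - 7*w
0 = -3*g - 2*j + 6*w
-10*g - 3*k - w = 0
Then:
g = 0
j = 0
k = 0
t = 0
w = 0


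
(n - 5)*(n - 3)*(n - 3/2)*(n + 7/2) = n^4 - 6*n^3 - 25*n^2/4 + 72*n - 315/4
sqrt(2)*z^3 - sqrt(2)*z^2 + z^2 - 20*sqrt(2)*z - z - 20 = (z - 5)*(z + 4)*(sqrt(2)*z + 1)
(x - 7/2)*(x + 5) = x^2 + 3*x/2 - 35/2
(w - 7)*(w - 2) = w^2 - 9*w + 14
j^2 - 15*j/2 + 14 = (j - 4)*(j - 7/2)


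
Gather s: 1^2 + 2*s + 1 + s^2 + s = s^2 + 3*s + 2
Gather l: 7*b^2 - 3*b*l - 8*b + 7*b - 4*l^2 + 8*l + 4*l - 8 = 7*b^2 - b - 4*l^2 + l*(12 - 3*b) - 8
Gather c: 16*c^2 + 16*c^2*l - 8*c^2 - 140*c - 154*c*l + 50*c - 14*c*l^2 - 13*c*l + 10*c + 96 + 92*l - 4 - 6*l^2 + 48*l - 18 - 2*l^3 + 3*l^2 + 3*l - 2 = c^2*(16*l + 8) + c*(-14*l^2 - 167*l - 80) - 2*l^3 - 3*l^2 + 143*l + 72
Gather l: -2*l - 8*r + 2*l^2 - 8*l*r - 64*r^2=2*l^2 + l*(-8*r - 2) - 64*r^2 - 8*r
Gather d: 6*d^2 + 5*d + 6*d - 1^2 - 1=6*d^2 + 11*d - 2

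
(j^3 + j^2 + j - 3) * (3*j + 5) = 3*j^4 + 8*j^3 + 8*j^2 - 4*j - 15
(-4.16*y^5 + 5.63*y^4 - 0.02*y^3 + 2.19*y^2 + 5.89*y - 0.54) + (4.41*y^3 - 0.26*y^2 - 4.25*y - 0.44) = -4.16*y^5 + 5.63*y^4 + 4.39*y^3 + 1.93*y^2 + 1.64*y - 0.98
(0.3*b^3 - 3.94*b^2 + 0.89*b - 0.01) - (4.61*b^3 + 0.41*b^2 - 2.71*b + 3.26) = -4.31*b^3 - 4.35*b^2 + 3.6*b - 3.27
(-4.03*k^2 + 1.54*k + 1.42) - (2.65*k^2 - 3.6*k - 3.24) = -6.68*k^2 + 5.14*k + 4.66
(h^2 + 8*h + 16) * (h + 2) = h^3 + 10*h^2 + 32*h + 32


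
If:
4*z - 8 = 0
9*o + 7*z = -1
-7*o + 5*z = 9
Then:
No Solution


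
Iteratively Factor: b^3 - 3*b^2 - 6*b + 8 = (b - 1)*(b^2 - 2*b - 8) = (b - 1)*(b + 2)*(b - 4)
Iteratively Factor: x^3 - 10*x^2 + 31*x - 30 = (x - 2)*(x^2 - 8*x + 15) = (x - 5)*(x - 2)*(x - 3)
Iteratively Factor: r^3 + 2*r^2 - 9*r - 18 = (r + 2)*(r^2 - 9) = (r + 2)*(r + 3)*(r - 3)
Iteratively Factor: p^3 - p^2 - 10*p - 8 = (p + 1)*(p^2 - 2*p - 8) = (p + 1)*(p + 2)*(p - 4)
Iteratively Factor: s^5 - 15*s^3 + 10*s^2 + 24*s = (s - 2)*(s^4 + 2*s^3 - 11*s^2 - 12*s) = s*(s - 2)*(s^3 + 2*s^2 - 11*s - 12) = s*(s - 2)*(s + 1)*(s^2 + s - 12) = s*(s - 2)*(s + 1)*(s + 4)*(s - 3)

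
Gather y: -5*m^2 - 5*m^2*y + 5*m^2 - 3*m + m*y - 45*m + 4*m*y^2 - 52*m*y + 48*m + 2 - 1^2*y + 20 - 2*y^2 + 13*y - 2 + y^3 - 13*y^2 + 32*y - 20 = y^3 + y^2*(4*m - 15) + y*(-5*m^2 - 51*m + 44)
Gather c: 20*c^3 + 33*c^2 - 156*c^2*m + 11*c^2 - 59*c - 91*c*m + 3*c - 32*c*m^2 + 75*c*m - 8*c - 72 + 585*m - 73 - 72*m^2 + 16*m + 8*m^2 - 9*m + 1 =20*c^3 + c^2*(44 - 156*m) + c*(-32*m^2 - 16*m - 64) - 64*m^2 + 592*m - 144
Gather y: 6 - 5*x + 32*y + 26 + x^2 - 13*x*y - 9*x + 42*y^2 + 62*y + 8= x^2 - 14*x + 42*y^2 + y*(94 - 13*x) + 40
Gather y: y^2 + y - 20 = y^2 + y - 20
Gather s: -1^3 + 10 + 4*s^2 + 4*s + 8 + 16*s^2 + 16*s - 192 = 20*s^2 + 20*s - 175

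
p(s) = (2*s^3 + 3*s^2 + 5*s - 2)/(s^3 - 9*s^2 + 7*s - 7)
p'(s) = (-3*s^2 + 18*s - 7)*(2*s^3 + 3*s^2 + 5*s - 2)/(s^3 - 9*s^2 + 7*s - 7)^2 + (6*s^2 + 6*s + 5)/(s^3 - 9*s^2 + 7*s - 7) = 3*(-7*s^4 + 6*s^3 + 10*s^2 - 26*s - 7)/(s^6 - 18*s^5 + 95*s^4 - 140*s^3 + 175*s^2 - 98*s + 49)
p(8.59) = 66.88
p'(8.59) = -193.76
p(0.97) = -0.97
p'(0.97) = -1.17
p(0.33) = -0.01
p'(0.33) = -1.36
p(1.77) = -1.58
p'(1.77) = -0.58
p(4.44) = -3.87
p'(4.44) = -1.47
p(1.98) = -1.70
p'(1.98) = -0.56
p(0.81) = -0.76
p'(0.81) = -1.42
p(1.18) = -1.18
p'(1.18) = -0.89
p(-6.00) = 0.60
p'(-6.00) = -0.09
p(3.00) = -2.35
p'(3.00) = -0.75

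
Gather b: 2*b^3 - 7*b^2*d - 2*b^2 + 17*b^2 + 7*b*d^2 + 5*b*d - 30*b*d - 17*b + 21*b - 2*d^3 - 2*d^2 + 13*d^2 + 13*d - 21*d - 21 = 2*b^3 + b^2*(15 - 7*d) + b*(7*d^2 - 25*d + 4) - 2*d^3 + 11*d^2 - 8*d - 21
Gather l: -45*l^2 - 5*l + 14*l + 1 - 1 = -45*l^2 + 9*l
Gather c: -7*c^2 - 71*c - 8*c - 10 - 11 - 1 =-7*c^2 - 79*c - 22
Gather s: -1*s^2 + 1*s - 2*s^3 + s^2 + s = -2*s^3 + 2*s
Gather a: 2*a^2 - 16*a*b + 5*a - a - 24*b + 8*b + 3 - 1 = 2*a^2 + a*(4 - 16*b) - 16*b + 2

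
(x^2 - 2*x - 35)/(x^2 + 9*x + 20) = (x - 7)/(x + 4)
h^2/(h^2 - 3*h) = h/(h - 3)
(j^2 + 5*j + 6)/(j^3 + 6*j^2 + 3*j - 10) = (j + 3)/(j^2 + 4*j - 5)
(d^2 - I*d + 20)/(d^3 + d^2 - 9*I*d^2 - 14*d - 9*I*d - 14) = (d^2 - I*d + 20)/(d^3 + d^2*(1 - 9*I) - d*(14 + 9*I) - 14)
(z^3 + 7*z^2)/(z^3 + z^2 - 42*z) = z/(z - 6)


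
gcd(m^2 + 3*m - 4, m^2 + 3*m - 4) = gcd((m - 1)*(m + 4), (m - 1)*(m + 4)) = m^2 + 3*m - 4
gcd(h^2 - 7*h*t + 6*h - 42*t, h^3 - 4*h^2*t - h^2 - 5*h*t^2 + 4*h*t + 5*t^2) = 1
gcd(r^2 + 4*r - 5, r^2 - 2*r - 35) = r + 5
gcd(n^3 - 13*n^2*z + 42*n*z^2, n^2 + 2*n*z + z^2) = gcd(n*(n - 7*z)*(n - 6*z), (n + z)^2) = 1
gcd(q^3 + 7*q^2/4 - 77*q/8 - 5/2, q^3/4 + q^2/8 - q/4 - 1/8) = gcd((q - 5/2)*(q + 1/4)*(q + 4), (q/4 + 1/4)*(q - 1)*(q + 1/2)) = 1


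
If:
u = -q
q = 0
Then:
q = 0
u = 0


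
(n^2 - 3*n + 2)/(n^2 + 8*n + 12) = (n^2 - 3*n + 2)/(n^2 + 8*n + 12)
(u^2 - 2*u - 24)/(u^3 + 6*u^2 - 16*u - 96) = (u - 6)/(u^2 + 2*u - 24)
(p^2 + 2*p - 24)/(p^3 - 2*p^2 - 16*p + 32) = (p + 6)/(p^2 + 2*p - 8)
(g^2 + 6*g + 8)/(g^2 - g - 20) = (g + 2)/(g - 5)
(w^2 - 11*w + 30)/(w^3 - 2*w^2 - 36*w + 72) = (w - 5)/(w^2 + 4*w - 12)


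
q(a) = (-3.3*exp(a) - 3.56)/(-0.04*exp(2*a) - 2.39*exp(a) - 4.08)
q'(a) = (-3.3*exp(a) - 3.56)*(0.08*exp(2*a) + 2.39*exp(a))/(-0.04*exp(2*a) - 2.39*exp(a) - 4.08)^2 - 3.3*exp(a)/(-0.04*exp(2*a) - 2.39*exp(a) - 4.08) = (-0.132*exp(2*a) - 0.2848*exp(a) + 4.9556)*exp(a)/(0.0016*exp(4*a) + 0.1912*exp(3*a) + 6.0385*exp(2*a) + 19.5024*exp(a) + 16.6464)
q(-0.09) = 1.04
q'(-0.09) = 0.11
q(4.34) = 0.61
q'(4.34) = -0.34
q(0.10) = 1.06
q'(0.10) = 0.11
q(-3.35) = 0.88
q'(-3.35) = 0.01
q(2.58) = 1.11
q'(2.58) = -0.16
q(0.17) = 1.07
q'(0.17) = 0.11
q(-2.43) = 0.90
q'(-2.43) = 0.02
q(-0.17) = 1.04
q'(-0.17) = 0.10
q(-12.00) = 0.87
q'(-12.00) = 0.00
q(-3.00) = 0.89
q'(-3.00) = 0.01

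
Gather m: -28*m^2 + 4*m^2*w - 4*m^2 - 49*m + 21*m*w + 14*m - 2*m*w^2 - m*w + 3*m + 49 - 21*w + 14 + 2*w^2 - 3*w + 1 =m^2*(4*w - 32) + m*(-2*w^2 + 20*w - 32) + 2*w^2 - 24*w + 64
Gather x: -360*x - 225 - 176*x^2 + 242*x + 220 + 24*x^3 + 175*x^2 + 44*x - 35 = 24*x^3 - x^2 - 74*x - 40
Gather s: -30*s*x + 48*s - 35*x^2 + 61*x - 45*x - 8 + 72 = s*(48 - 30*x) - 35*x^2 + 16*x + 64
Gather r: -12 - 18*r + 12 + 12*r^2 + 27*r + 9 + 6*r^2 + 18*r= 18*r^2 + 27*r + 9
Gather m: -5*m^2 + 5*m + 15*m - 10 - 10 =-5*m^2 + 20*m - 20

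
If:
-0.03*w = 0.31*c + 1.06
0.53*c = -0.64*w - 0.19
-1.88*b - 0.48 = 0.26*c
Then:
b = 0.25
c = -3.69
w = 2.76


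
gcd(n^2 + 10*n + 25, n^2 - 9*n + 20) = 1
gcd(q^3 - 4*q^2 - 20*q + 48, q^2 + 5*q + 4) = q + 4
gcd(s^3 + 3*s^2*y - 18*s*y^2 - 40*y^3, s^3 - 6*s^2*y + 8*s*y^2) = -s + 4*y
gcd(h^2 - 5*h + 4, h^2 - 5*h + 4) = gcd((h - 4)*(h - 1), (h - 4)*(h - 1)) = h^2 - 5*h + 4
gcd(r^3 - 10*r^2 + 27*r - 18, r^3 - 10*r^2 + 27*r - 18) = r^3 - 10*r^2 + 27*r - 18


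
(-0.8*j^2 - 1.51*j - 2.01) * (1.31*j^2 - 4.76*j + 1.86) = -1.048*j^4 + 1.8299*j^3 + 3.0665*j^2 + 6.759*j - 3.7386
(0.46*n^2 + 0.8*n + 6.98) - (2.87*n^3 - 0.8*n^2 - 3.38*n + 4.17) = -2.87*n^3 + 1.26*n^2 + 4.18*n + 2.81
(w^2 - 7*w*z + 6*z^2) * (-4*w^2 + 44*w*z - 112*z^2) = -4*w^4 + 72*w^3*z - 444*w^2*z^2 + 1048*w*z^3 - 672*z^4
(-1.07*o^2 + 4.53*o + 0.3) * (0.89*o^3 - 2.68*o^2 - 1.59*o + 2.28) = -0.9523*o^5 + 6.8993*o^4 - 10.1721*o^3 - 10.4463*o^2 + 9.8514*o + 0.684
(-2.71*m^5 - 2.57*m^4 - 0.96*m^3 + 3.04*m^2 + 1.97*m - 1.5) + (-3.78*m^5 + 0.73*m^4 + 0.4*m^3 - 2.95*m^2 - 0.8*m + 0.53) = -6.49*m^5 - 1.84*m^4 - 0.56*m^3 + 0.0899999999999999*m^2 + 1.17*m - 0.97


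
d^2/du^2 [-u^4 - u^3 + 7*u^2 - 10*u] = -12*u^2 - 6*u + 14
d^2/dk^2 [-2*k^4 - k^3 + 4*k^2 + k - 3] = -24*k^2 - 6*k + 8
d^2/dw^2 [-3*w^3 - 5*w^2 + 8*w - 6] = -18*w - 10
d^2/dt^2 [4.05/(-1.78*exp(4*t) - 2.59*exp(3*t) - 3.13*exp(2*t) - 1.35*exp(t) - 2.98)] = (-4.05*(7.12*exp(3*t) + 7.77*exp(2*t) + 6.26*exp(t) + 1.35)*(14.24*exp(3*t) + 15.54*exp(2*t) + 12.52*exp(t) + 2.7)*exp(t) + (115.344*exp(3*t) + 94.4055*exp(2*t) + 50.706*exp(t) + 5.4675)*(1.78*exp(4*t) + 2.59*exp(3*t) + 3.13*exp(2*t) + 1.35*exp(t) + 2.98))*exp(t)/(1.78*exp(4*t) + 2.59*exp(3*t) + 3.13*exp(2*t) + 1.35*exp(t) + 2.98)^3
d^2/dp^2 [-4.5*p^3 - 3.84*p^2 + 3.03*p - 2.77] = -27.0*p - 7.68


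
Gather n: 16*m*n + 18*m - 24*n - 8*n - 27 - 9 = 18*m + n*(16*m - 32) - 36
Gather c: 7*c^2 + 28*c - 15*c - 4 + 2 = 7*c^2 + 13*c - 2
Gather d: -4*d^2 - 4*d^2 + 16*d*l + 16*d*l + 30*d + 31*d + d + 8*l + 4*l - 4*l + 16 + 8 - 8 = -8*d^2 + d*(32*l + 62) + 8*l + 16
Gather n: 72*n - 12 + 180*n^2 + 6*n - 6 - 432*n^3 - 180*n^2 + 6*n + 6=-432*n^3 + 84*n - 12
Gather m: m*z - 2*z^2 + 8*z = m*z - 2*z^2 + 8*z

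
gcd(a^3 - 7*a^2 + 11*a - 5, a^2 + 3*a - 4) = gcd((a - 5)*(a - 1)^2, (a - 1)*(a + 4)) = a - 1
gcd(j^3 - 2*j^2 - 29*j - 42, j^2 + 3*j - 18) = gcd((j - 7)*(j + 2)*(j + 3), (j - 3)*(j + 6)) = 1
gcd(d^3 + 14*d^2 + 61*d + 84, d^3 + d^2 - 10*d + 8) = d + 4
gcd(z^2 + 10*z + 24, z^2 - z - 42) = z + 6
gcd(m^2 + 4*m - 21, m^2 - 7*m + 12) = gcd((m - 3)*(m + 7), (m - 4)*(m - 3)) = m - 3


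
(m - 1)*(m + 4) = m^2 + 3*m - 4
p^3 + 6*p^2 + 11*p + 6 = (p + 1)*(p + 2)*(p + 3)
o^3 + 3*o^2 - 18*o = o*(o - 3)*(o + 6)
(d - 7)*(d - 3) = d^2 - 10*d + 21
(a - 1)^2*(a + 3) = a^3 + a^2 - 5*a + 3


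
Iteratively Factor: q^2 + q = (q + 1)*(q)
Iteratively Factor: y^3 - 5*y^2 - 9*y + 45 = (y - 5)*(y^2 - 9) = (y - 5)*(y - 3)*(y + 3)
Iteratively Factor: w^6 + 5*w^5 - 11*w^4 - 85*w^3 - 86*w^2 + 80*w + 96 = (w + 3)*(w^5 + 2*w^4 - 17*w^3 - 34*w^2 + 16*w + 32) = (w + 2)*(w + 3)*(w^4 - 17*w^2 + 16) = (w + 1)*(w + 2)*(w + 3)*(w^3 - w^2 - 16*w + 16) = (w + 1)*(w + 2)*(w + 3)*(w + 4)*(w^2 - 5*w + 4) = (w - 4)*(w + 1)*(w + 2)*(w + 3)*(w + 4)*(w - 1)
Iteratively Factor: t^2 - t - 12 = (t + 3)*(t - 4)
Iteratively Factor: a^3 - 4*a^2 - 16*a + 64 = (a - 4)*(a^2 - 16) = (a - 4)*(a + 4)*(a - 4)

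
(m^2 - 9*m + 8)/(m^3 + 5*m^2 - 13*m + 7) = (m - 8)/(m^2 + 6*m - 7)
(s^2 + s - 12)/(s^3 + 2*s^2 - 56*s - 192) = (s - 3)/(s^2 - 2*s - 48)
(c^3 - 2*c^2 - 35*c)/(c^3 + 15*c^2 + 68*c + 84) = c*(c^2 - 2*c - 35)/(c^3 + 15*c^2 + 68*c + 84)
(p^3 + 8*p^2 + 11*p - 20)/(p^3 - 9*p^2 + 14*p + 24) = (p^3 + 8*p^2 + 11*p - 20)/(p^3 - 9*p^2 + 14*p + 24)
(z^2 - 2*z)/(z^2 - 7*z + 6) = z*(z - 2)/(z^2 - 7*z + 6)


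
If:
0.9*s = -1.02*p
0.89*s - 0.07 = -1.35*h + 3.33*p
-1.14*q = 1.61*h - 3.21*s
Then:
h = 0.0518518518518519 - 2.83572984749455*s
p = -0.882352941176471*s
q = 6.82063601268968*s - 0.0732293697205978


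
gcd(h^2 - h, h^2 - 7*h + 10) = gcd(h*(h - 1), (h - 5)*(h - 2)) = 1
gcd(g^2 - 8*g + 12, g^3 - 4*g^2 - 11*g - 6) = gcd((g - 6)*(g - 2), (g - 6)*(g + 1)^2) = g - 6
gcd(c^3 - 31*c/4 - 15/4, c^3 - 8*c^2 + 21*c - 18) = c - 3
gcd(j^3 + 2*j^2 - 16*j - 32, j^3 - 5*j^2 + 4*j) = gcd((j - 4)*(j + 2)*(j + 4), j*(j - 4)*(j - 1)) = j - 4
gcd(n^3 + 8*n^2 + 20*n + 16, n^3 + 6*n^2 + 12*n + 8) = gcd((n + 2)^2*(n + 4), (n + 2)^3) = n^2 + 4*n + 4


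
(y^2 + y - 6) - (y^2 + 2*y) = -y - 6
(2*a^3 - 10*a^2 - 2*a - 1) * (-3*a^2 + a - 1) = -6*a^5 + 32*a^4 - 6*a^3 + 11*a^2 + a + 1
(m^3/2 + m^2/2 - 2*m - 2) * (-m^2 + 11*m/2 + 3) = -m^5/2 + 9*m^4/4 + 25*m^3/4 - 15*m^2/2 - 17*m - 6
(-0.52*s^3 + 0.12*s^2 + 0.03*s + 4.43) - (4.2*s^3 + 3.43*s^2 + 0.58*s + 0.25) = -4.72*s^3 - 3.31*s^2 - 0.55*s + 4.18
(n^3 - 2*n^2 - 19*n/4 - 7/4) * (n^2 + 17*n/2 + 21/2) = n^5 + 13*n^4/2 - 45*n^3/4 - 505*n^2/8 - 259*n/4 - 147/8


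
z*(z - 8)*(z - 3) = z^3 - 11*z^2 + 24*z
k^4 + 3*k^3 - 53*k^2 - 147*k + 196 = (k - 7)*(k - 1)*(k + 4)*(k + 7)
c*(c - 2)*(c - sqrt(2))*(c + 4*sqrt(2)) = c^4 - 2*c^3 + 3*sqrt(2)*c^3 - 6*sqrt(2)*c^2 - 8*c^2 + 16*c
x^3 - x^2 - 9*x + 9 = (x - 3)*(x - 1)*(x + 3)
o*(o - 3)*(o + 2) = o^3 - o^2 - 6*o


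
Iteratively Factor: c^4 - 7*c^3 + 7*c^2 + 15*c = (c - 5)*(c^3 - 2*c^2 - 3*c) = (c - 5)*(c + 1)*(c^2 - 3*c) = (c - 5)*(c - 3)*(c + 1)*(c)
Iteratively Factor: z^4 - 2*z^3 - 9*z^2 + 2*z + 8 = (z - 1)*(z^3 - z^2 - 10*z - 8) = (z - 1)*(z + 1)*(z^2 - 2*z - 8) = (z - 4)*(z - 1)*(z + 1)*(z + 2)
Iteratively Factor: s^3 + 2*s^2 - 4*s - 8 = (s + 2)*(s^2 - 4) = (s - 2)*(s + 2)*(s + 2)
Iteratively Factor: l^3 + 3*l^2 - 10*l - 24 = (l + 2)*(l^2 + l - 12) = (l - 3)*(l + 2)*(l + 4)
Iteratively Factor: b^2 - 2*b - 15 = (b + 3)*(b - 5)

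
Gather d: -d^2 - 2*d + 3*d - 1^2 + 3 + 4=-d^2 + d + 6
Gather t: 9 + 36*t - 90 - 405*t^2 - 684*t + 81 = -405*t^2 - 648*t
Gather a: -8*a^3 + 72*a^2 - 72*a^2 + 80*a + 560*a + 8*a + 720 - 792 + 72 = -8*a^3 + 648*a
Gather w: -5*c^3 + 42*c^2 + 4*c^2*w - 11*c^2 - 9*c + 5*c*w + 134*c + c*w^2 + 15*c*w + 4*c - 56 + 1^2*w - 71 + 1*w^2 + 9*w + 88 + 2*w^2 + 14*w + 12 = -5*c^3 + 31*c^2 + 129*c + w^2*(c + 3) + w*(4*c^2 + 20*c + 24) - 27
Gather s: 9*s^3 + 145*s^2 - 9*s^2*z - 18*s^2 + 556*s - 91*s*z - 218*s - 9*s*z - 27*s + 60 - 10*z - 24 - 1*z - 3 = 9*s^3 + s^2*(127 - 9*z) + s*(311 - 100*z) - 11*z + 33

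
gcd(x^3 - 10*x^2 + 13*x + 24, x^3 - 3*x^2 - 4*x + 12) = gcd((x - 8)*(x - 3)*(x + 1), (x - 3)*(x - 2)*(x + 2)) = x - 3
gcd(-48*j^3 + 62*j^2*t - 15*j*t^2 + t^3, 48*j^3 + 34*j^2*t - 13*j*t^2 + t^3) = 48*j^2 - 14*j*t + t^2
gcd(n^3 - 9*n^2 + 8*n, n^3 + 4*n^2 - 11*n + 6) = n - 1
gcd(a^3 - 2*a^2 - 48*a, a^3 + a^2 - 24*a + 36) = a + 6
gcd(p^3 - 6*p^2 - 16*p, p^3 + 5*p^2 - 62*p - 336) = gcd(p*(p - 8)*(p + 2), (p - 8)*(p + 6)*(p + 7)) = p - 8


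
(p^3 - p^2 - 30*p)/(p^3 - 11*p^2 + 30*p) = (p + 5)/(p - 5)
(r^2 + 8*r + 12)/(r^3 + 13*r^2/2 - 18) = 2/(2*r - 3)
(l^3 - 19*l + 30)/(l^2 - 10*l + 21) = (l^2 + 3*l - 10)/(l - 7)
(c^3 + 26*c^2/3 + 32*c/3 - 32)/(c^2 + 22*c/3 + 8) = (3*c^2 + 8*c - 16)/(3*c + 4)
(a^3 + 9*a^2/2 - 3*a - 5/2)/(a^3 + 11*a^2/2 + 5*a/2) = (a - 1)/a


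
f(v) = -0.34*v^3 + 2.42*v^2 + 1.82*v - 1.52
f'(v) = -1.02*v^2 + 4.84*v + 1.82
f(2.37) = 11.86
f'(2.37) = 7.56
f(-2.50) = 14.37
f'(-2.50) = -16.66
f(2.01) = 9.15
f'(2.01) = 7.43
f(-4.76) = 81.32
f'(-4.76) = -44.33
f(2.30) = 11.33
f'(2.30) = 7.56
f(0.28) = -0.83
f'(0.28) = 3.10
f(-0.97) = -0.70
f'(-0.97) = -3.83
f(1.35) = 4.51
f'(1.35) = 6.50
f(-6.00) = 148.12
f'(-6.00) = -63.94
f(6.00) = 23.08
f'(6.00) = -5.86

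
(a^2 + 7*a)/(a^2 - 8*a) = (a + 7)/(a - 8)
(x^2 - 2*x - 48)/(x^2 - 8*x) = (x + 6)/x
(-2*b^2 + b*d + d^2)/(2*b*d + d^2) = (-b + d)/d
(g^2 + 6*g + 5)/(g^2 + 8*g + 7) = (g + 5)/(g + 7)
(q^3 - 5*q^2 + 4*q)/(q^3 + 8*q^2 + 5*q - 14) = q*(q - 4)/(q^2 + 9*q + 14)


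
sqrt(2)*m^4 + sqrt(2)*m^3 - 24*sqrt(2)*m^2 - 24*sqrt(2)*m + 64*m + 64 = (m - 2*sqrt(2))^2*(m + 4*sqrt(2))*(sqrt(2)*m + sqrt(2))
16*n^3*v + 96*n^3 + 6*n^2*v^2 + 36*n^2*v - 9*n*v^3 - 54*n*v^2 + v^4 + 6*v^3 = (-8*n + v)*(-2*n + v)*(n + v)*(v + 6)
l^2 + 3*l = l*(l + 3)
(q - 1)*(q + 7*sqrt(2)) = q^2 - q + 7*sqrt(2)*q - 7*sqrt(2)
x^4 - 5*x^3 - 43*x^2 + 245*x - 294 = (x - 7)*(x - 3)*(x - 2)*(x + 7)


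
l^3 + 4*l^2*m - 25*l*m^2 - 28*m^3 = (l - 4*m)*(l + m)*(l + 7*m)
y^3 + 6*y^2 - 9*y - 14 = (y - 2)*(y + 1)*(y + 7)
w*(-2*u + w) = -2*u*w + w^2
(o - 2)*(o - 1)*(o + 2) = o^3 - o^2 - 4*o + 4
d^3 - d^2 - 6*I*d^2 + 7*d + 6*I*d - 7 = (d - 1)*(d - 7*I)*(d + I)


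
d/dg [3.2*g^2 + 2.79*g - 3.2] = 6.4*g + 2.79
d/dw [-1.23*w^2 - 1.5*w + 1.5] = -2.46*w - 1.5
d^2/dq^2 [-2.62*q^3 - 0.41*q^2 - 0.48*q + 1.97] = -15.72*q - 0.82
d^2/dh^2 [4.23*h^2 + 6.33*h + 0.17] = 8.46000000000000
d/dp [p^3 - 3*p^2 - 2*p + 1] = 3*p^2 - 6*p - 2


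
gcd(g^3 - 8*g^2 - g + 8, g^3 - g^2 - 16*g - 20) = 1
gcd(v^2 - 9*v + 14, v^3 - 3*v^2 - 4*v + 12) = v - 2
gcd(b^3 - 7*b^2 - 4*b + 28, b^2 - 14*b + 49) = b - 7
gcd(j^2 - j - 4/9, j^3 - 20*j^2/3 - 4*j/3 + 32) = 1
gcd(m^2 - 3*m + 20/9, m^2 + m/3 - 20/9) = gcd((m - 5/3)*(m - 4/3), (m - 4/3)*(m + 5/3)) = m - 4/3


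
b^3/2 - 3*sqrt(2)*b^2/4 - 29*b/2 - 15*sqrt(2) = (b/2 + sqrt(2))*(b - 5*sqrt(2))*(b + 3*sqrt(2)/2)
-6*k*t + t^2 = t*(-6*k + t)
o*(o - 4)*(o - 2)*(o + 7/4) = o^4 - 17*o^3/4 - 5*o^2/2 + 14*o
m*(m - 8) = m^2 - 8*m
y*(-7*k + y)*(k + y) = -7*k^2*y - 6*k*y^2 + y^3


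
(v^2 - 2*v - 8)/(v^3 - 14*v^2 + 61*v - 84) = (v + 2)/(v^2 - 10*v + 21)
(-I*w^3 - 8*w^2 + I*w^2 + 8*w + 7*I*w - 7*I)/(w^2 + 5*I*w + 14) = (-I*w^3 + w^2*(-8 + I) + w*(8 + 7*I) - 7*I)/(w^2 + 5*I*w + 14)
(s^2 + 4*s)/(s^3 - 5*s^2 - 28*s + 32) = s/(s^2 - 9*s + 8)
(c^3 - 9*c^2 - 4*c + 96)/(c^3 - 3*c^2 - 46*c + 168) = (c^2 - 5*c - 24)/(c^2 + c - 42)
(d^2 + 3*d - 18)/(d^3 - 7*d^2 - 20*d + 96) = (d + 6)/(d^2 - 4*d - 32)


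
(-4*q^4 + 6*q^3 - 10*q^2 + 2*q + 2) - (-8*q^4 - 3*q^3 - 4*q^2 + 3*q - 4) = 4*q^4 + 9*q^3 - 6*q^2 - q + 6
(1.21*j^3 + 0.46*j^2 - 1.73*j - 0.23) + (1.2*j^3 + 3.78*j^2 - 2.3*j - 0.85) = 2.41*j^3 + 4.24*j^2 - 4.03*j - 1.08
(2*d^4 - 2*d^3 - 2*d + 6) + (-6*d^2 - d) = 2*d^4 - 2*d^3 - 6*d^2 - 3*d + 6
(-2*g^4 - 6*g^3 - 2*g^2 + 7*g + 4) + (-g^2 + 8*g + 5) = -2*g^4 - 6*g^3 - 3*g^2 + 15*g + 9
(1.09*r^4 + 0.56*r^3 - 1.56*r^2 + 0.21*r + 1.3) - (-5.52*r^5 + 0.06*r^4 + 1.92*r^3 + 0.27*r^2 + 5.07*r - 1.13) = 5.52*r^5 + 1.03*r^4 - 1.36*r^3 - 1.83*r^2 - 4.86*r + 2.43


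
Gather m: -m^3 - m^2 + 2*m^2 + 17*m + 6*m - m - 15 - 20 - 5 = -m^3 + m^2 + 22*m - 40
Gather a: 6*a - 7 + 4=6*a - 3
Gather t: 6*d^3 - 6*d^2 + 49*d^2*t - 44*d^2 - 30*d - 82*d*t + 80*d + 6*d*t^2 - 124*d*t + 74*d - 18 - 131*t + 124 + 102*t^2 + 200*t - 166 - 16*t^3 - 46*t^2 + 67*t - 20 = 6*d^3 - 50*d^2 + 124*d - 16*t^3 + t^2*(6*d + 56) + t*(49*d^2 - 206*d + 136) - 80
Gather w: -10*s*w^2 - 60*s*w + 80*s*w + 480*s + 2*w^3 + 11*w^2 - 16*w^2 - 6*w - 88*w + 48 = 480*s + 2*w^3 + w^2*(-10*s - 5) + w*(20*s - 94) + 48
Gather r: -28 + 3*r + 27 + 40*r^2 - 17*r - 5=40*r^2 - 14*r - 6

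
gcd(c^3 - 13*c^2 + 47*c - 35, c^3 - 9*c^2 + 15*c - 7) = c^2 - 8*c + 7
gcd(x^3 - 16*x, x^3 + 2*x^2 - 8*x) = x^2 + 4*x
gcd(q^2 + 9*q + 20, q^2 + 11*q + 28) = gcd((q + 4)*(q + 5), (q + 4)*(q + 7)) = q + 4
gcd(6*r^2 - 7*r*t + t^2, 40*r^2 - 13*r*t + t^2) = 1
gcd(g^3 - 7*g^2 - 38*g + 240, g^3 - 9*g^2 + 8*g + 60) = g - 5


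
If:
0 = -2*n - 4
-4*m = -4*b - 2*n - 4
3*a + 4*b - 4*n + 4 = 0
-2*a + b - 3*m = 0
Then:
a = 12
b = -12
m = -12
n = -2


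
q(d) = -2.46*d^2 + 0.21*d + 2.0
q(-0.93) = -0.32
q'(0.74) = -3.43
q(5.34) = -67.03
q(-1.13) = -1.38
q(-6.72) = -110.50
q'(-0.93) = 4.79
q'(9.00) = -44.07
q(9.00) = -195.37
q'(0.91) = -4.27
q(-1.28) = -2.30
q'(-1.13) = 5.77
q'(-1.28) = 6.51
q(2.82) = -16.97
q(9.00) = -195.37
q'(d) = 0.21 - 4.92*d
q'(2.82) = -13.66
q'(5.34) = -26.06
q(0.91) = 0.15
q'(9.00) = -44.07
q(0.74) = 0.81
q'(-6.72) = 33.27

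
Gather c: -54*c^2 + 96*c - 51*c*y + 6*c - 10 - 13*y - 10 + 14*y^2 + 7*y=-54*c^2 + c*(102 - 51*y) + 14*y^2 - 6*y - 20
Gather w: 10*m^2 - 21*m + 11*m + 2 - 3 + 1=10*m^2 - 10*m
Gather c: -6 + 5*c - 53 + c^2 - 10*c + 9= c^2 - 5*c - 50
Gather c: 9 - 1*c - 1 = 8 - c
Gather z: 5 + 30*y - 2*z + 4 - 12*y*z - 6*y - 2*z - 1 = 24*y + z*(-12*y - 4) + 8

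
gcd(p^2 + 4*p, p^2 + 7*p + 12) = p + 4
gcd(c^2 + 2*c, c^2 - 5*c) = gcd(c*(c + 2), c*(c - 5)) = c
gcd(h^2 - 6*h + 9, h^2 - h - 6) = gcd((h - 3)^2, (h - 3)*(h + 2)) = h - 3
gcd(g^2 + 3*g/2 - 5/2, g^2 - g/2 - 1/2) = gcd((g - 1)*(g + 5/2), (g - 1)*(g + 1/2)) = g - 1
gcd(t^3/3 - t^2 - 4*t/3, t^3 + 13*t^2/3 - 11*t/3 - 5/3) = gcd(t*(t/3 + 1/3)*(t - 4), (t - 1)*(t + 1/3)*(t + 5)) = 1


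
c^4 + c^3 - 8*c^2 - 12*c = c*(c - 3)*(c + 2)^2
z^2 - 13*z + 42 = (z - 7)*(z - 6)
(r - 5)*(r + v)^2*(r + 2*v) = r^4 + 4*r^3*v - 5*r^3 + 5*r^2*v^2 - 20*r^2*v + 2*r*v^3 - 25*r*v^2 - 10*v^3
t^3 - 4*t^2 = t^2*(t - 4)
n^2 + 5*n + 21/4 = (n + 3/2)*(n + 7/2)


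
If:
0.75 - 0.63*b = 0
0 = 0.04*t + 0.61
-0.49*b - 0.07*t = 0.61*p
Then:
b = 1.19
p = 0.79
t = -15.25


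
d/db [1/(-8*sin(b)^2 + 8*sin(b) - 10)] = 2*(sin(2*b) - cos(b))/(-4*sin(b) - 2*cos(2*b) + 7)^2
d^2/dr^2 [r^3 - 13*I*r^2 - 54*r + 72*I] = 6*r - 26*I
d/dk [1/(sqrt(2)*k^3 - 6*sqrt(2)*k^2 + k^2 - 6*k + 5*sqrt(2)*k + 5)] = (-3*sqrt(2)*k^2 - 2*k + 12*sqrt(2)*k - 5*sqrt(2) + 6)/(sqrt(2)*k^3 - 6*sqrt(2)*k^2 + k^2 - 6*k + 5*sqrt(2)*k + 5)^2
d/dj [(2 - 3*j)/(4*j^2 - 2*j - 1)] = (12*j^2 - 16*j + 7)/(16*j^4 - 16*j^3 - 4*j^2 + 4*j + 1)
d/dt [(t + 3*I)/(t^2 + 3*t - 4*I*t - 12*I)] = (t^2 + 3*t - 4*I*t - (t + 3*I)*(2*t + 3 - 4*I) - 12*I)/(t^2 + 3*t - 4*I*t - 12*I)^2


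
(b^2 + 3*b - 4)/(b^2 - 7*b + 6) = (b + 4)/(b - 6)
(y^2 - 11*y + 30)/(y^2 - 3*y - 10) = (y - 6)/(y + 2)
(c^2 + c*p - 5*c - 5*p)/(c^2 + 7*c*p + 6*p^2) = (c - 5)/(c + 6*p)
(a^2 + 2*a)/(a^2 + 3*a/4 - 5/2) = 4*a/(4*a - 5)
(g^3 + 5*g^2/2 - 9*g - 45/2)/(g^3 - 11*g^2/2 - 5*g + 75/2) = (g + 3)/(g - 5)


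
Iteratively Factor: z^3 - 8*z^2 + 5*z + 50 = (z - 5)*(z^2 - 3*z - 10) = (z - 5)^2*(z + 2)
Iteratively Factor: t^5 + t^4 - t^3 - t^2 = (t - 1)*(t^4 + 2*t^3 + t^2) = (t - 1)*(t + 1)*(t^3 + t^2) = t*(t - 1)*(t + 1)*(t^2 + t) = t^2*(t - 1)*(t + 1)*(t + 1)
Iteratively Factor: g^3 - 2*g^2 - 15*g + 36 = (g + 4)*(g^2 - 6*g + 9) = (g - 3)*(g + 4)*(g - 3)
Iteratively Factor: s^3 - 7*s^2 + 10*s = (s)*(s^2 - 7*s + 10) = s*(s - 2)*(s - 5)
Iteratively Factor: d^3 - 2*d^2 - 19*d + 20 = (d - 1)*(d^2 - d - 20) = (d - 5)*(d - 1)*(d + 4)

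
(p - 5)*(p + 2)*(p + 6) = p^3 + 3*p^2 - 28*p - 60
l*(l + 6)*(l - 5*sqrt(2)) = l^3 - 5*sqrt(2)*l^2 + 6*l^2 - 30*sqrt(2)*l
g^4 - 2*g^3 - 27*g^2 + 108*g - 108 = (g - 3)^2*(g - 2)*(g + 6)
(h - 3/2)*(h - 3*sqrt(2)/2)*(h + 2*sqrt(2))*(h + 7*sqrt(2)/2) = h^4 - 3*h^3/2 + 4*sqrt(2)*h^3 - 6*sqrt(2)*h^2 - 5*h^2/2 - 21*sqrt(2)*h + 15*h/4 + 63*sqrt(2)/2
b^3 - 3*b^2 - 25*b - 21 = (b - 7)*(b + 1)*(b + 3)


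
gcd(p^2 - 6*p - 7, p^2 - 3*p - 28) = p - 7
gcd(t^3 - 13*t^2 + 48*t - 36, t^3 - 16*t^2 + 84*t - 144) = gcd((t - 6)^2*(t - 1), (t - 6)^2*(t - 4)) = t^2 - 12*t + 36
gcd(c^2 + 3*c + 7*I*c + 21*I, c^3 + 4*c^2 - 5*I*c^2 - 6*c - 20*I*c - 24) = 1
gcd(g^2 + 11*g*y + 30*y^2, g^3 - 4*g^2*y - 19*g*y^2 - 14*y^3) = 1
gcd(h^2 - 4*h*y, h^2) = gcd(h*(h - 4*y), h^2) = h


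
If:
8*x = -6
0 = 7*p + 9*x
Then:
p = 27/28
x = -3/4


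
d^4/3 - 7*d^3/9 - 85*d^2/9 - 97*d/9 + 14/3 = (d/3 + 1)*(d - 7)*(d - 1/3)*(d + 2)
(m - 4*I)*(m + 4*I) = m^2 + 16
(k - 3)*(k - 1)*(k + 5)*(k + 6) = k^4 + 7*k^3 - 11*k^2 - 87*k + 90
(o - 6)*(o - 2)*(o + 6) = o^3 - 2*o^2 - 36*o + 72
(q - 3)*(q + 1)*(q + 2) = q^3 - 7*q - 6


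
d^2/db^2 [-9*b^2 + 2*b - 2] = -18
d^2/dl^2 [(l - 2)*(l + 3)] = 2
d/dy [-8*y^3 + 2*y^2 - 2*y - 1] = -24*y^2 + 4*y - 2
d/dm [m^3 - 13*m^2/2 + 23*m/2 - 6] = 3*m^2 - 13*m + 23/2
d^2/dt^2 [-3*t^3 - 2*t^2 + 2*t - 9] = -18*t - 4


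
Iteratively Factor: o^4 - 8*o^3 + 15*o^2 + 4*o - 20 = (o + 1)*(o^3 - 9*o^2 + 24*o - 20) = (o - 2)*(o + 1)*(o^2 - 7*o + 10) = (o - 5)*(o - 2)*(o + 1)*(o - 2)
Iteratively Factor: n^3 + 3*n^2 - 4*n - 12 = (n + 3)*(n^2 - 4) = (n - 2)*(n + 3)*(n + 2)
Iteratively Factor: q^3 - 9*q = (q)*(q^2 - 9) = q*(q - 3)*(q + 3)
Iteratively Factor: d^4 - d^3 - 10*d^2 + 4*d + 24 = (d - 2)*(d^3 + d^2 - 8*d - 12) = (d - 3)*(d - 2)*(d^2 + 4*d + 4) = (d - 3)*(d - 2)*(d + 2)*(d + 2)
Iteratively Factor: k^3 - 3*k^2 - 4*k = (k - 4)*(k^2 + k) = (k - 4)*(k + 1)*(k)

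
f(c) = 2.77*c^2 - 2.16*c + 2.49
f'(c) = 5.54*c - 2.16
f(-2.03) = 18.29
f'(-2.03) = -13.41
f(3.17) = 23.48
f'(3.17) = 15.40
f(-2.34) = 22.71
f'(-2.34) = -15.12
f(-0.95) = 7.04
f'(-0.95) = -7.42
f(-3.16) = 36.98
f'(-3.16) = -19.67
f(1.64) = 6.40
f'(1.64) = 6.93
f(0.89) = 2.76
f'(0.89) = 2.77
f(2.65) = 16.22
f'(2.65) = 12.52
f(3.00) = 20.94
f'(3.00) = 14.46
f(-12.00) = 427.29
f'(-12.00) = -68.64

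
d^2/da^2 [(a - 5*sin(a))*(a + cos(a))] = 5*a*sin(a) - a*cos(a) - 2*sin(a) + 10*sin(2*a) - 10*cos(a) + 2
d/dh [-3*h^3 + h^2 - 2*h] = -9*h^2 + 2*h - 2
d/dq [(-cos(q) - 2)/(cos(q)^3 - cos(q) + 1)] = -(3*cos(q)/2 + 3*cos(2*q) + cos(3*q)/2)*sin(q)/(sin(q)^2*cos(q) - 1)^2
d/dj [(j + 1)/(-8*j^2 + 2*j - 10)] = (-4*j^2 + j + (j + 1)*(8*j - 1) - 5)/(2*(4*j^2 - j + 5)^2)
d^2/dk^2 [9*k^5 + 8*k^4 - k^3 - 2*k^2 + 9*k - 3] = 180*k^3 + 96*k^2 - 6*k - 4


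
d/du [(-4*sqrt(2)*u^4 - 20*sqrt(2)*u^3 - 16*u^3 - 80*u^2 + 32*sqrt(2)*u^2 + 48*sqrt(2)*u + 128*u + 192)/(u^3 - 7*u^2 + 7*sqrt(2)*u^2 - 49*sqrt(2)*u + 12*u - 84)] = 4*(-sqrt(2)*u^6 - 28*u^5 + 14*sqrt(2)*u^5 - 37*sqrt(2)*u^4 + 272*u^4 + 820*u^3 + 584*sqrt(2)*u^3 - 104*u^2 + 2196*sqrt(2)*u^2 - 2016*sqrt(2)*u + 4032*u - 3264 + 1344*sqrt(2))/(u^6 - 14*u^5 + 14*sqrt(2)*u^5 - 196*sqrt(2)*u^4 + 171*u^4 - 1708*u^3 + 854*sqrt(2)*u^3 - 2352*sqrt(2)*u^2 + 6122*u^2 - 2016*u + 8232*sqrt(2)*u + 7056)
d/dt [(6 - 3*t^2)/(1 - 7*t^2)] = 78*t/(7*t^2 - 1)^2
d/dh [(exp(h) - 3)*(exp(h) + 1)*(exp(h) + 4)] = (3*exp(2*h) + 4*exp(h) - 11)*exp(h)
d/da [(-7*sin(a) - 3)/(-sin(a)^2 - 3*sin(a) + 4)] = (-6*sin(a) + 7*cos(a)^2 - 44)*cos(a)/((sin(a) - 1)^2*(sin(a) + 4)^2)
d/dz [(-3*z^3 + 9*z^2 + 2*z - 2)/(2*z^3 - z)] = (-18*z^4 - 2*z^3 + 3*z^2 - 2)/(4*z^6 - 4*z^4 + z^2)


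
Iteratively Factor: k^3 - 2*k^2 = (k - 2)*(k^2) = k*(k - 2)*(k)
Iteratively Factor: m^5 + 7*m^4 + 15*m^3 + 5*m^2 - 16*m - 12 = (m + 2)*(m^4 + 5*m^3 + 5*m^2 - 5*m - 6) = (m + 2)*(m + 3)*(m^3 + 2*m^2 - m - 2) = (m + 1)*(m + 2)*(m + 3)*(m^2 + m - 2) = (m - 1)*(m + 1)*(m + 2)*(m + 3)*(m + 2)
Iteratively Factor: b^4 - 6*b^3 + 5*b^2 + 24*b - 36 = (b + 2)*(b^3 - 8*b^2 + 21*b - 18) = (b - 3)*(b + 2)*(b^2 - 5*b + 6) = (b - 3)*(b - 2)*(b + 2)*(b - 3)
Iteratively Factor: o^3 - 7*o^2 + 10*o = (o - 5)*(o^2 - 2*o) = o*(o - 5)*(o - 2)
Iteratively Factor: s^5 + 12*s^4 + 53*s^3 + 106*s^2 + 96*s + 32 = (s + 1)*(s^4 + 11*s^3 + 42*s^2 + 64*s + 32) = (s + 1)^2*(s^3 + 10*s^2 + 32*s + 32) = (s + 1)^2*(s + 2)*(s^2 + 8*s + 16) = (s + 1)^2*(s + 2)*(s + 4)*(s + 4)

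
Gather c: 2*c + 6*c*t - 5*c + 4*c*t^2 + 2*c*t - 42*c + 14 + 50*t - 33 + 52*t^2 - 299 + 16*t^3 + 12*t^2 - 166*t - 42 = c*(4*t^2 + 8*t - 45) + 16*t^3 + 64*t^2 - 116*t - 360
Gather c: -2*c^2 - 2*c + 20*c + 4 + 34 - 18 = -2*c^2 + 18*c + 20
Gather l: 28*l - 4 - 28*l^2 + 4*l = -28*l^2 + 32*l - 4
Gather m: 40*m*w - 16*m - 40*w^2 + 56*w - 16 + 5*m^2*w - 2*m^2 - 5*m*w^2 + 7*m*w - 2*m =m^2*(5*w - 2) + m*(-5*w^2 + 47*w - 18) - 40*w^2 + 56*w - 16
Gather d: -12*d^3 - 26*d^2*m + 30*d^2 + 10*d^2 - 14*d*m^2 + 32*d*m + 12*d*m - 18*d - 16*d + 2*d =-12*d^3 + d^2*(40 - 26*m) + d*(-14*m^2 + 44*m - 32)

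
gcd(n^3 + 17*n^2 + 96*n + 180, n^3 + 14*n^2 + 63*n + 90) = n^2 + 11*n + 30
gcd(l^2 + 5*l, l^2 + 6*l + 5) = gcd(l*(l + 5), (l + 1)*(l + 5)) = l + 5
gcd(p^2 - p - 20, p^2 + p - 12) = p + 4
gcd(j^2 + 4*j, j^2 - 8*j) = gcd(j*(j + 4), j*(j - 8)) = j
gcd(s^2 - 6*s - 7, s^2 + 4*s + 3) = s + 1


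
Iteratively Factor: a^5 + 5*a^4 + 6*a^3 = (a + 3)*(a^4 + 2*a^3) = (a + 2)*(a + 3)*(a^3) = a*(a + 2)*(a + 3)*(a^2) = a^2*(a + 2)*(a + 3)*(a)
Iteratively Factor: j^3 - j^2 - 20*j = (j - 5)*(j^2 + 4*j) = j*(j - 5)*(j + 4)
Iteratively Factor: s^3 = (s)*(s^2) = s^2*(s)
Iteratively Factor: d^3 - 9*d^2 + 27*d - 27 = (d - 3)*(d^2 - 6*d + 9) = (d - 3)^2*(d - 3)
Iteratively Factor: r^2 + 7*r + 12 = (r + 3)*(r + 4)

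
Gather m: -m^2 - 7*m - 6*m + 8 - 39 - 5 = -m^2 - 13*m - 36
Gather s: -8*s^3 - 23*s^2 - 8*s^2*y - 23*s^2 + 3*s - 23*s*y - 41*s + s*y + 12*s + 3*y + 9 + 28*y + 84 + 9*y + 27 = -8*s^3 + s^2*(-8*y - 46) + s*(-22*y - 26) + 40*y + 120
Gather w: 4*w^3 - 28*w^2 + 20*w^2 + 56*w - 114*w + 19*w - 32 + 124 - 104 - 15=4*w^3 - 8*w^2 - 39*w - 27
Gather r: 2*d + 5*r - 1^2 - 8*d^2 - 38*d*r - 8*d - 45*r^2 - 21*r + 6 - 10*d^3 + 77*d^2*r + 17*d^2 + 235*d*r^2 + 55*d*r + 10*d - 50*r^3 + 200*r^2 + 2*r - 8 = -10*d^3 + 9*d^2 + 4*d - 50*r^3 + r^2*(235*d + 155) + r*(77*d^2 + 17*d - 14) - 3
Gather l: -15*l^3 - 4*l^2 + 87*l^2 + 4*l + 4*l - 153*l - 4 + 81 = -15*l^3 + 83*l^2 - 145*l + 77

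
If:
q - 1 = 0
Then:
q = 1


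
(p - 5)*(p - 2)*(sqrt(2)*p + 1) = sqrt(2)*p^3 - 7*sqrt(2)*p^2 + p^2 - 7*p + 10*sqrt(2)*p + 10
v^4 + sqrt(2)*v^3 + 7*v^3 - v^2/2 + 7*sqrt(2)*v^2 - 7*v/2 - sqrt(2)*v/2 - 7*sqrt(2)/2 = (v + 7)*(v - sqrt(2)/2)*(v + sqrt(2)/2)*(v + sqrt(2))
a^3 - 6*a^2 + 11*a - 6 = (a - 3)*(a - 2)*(a - 1)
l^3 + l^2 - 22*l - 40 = (l - 5)*(l + 2)*(l + 4)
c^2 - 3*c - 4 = (c - 4)*(c + 1)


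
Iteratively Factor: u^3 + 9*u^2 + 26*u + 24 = (u + 4)*(u^2 + 5*u + 6) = (u + 2)*(u + 4)*(u + 3)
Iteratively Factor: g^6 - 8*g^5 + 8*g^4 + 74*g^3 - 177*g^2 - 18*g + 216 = (g + 3)*(g^5 - 11*g^4 + 41*g^3 - 49*g^2 - 30*g + 72) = (g - 4)*(g + 3)*(g^4 - 7*g^3 + 13*g^2 + 3*g - 18) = (g - 4)*(g - 3)*(g + 3)*(g^3 - 4*g^2 + g + 6) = (g - 4)*(g - 3)*(g - 2)*(g + 3)*(g^2 - 2*g - 3) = (g - 4)*(g - 3)*(g - 2)*(g + 1)*(g + 3)*(g - 3)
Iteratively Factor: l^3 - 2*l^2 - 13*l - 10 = (l - 5)*(l^2 + 3*l + 2) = (l - 5)*(l + 1)*(l + 2)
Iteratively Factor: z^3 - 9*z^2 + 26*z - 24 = (z - 4)*(z^2 - 5*z + 6) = (z - 4)*(z - 3)*(z - 2)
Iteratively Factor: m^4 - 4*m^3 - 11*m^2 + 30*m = (m)*(m^3 - 4*m^2 - 11*m + 30) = m*(m + 3)*(m^2 - 7*m + 10) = m*(m - 5)*(m + 3)*(m - 2)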